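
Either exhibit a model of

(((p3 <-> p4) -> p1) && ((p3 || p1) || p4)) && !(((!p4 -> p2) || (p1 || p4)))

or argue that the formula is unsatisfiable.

p1: False, p2: False, p3: True, p4: False

  ((p3 <-> p4) -> p1) && ((p3 || p1) || p4) = True
    (p3 <-> p4) -> p1 = True
      p3 <-> p4 = False
    (p3 || p1) || p4 = True
      p3 || p1 = True
  !(((!p4 -> p2) || (p1 || p4))) = True
    (!p4 -> p2) || (p1 || p4) = False
      !p4 -> p2 = False
        !p4 = True
      p1 || p4 = False
Both conjuncts True, so the formula holds.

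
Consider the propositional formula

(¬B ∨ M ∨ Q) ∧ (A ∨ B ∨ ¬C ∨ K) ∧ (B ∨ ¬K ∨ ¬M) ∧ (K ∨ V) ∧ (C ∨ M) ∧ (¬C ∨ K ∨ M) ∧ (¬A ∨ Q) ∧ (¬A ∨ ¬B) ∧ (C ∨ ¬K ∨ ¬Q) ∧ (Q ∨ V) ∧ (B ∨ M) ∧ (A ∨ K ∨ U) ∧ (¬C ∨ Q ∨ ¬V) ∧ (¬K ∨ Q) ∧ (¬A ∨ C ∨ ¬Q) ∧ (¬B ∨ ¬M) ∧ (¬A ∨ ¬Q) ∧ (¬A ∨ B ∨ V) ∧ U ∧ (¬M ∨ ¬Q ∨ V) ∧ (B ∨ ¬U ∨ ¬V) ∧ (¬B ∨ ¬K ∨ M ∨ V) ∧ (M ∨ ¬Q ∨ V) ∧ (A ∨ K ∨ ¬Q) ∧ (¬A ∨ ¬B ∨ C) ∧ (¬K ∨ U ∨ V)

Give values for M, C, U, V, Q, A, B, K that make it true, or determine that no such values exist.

M=F, C=T, U=T, V=T, Q=T, A=F, B=T, K=T

Unit clause (U) forces U = True.
Try M = True:
  (¬B ∨ ¬M) forces B = False.
  (B ∨ ¬K ∨ ¬M) forces K = False.
  (K ∨ V) forces V = True.
  clause (B ∨ ¬U ∨ ¬V) is falsified — backtrack.
So M = False.
  then (C ∨ M) forces C = True.
  then (¬C ∨ K ∨ M) forces K = True.
  then (B ∨ M) forces B = True.
  then (¬K ∨ Q) forces Q = True.
  then (¬A ∨ ¬Q) forces A = False.
  then (¬B ∨ ¬K ∨ M ∨ V) forces V = True.
All clauses satisfied.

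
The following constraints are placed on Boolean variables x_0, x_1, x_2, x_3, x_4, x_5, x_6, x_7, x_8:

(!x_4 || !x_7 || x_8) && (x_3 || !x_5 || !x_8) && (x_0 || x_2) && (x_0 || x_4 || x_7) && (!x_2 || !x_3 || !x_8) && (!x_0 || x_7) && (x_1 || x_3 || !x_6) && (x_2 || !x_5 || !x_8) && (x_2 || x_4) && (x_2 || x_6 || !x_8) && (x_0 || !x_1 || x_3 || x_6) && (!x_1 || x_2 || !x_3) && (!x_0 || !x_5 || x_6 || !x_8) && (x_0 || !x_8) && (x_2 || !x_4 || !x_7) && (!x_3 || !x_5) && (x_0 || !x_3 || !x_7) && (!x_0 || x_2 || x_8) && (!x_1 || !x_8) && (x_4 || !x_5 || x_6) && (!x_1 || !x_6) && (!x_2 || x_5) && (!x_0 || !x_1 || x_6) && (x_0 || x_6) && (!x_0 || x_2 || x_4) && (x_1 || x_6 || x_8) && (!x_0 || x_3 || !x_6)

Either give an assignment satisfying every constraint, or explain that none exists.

Unsatisfiable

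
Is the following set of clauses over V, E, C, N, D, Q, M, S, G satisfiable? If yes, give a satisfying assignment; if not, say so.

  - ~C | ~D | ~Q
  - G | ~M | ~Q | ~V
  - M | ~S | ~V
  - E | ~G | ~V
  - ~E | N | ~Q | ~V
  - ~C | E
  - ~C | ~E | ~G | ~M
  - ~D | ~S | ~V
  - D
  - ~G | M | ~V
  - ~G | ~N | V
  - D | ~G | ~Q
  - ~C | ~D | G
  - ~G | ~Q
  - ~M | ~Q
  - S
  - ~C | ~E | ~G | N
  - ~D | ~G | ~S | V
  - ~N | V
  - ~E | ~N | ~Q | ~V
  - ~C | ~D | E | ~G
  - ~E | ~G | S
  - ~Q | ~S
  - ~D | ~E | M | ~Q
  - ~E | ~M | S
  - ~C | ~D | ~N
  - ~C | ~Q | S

Unit clause (D) forces D = True.
Unit clause (S) forces S = True.
In (~Q | ~S) only ~Q is left, so Q = False.
In (~D | ~S | ~V) only ~V is left, so V = False.
In (~D | ~G | ~S | V) only ~G is left, so G = False.
In (~N | V) only ~N is left, so N = False.
In (~C | ~D | G) only ~C is left, so C = False.
Set E = True.
Set M = True.
All clauses satisfied.

V: False; E: True; C: False; N: False; D: True; Q: False; M: True; S: True; G: False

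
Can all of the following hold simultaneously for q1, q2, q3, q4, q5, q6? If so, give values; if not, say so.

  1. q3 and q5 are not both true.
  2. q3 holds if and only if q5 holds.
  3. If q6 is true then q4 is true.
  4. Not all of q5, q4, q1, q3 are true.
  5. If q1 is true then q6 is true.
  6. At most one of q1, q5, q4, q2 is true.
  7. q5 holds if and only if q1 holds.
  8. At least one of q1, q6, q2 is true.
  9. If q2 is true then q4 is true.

q1=F, q2=F, q3=F, q4=T, q5=F, q6=T

  (1) q3=F, q5=F — not both ✓
  (2) q3=F, q5=F — same ✓
  (3) q6=T ⇒ q4: T ✓
  (4) {q5, q4, q1, q3}: 1/4 true — not all ✓
  (5) q1=F ⇒ q6: vacuous ✓
  (6) {q1, q5, q4, q2}: 1 true — at most one ✓
  (7) q5=F, q1=F — same ✓
  (8) {q1, q6, q2}: 1 true — at least one ✓
  (9) q2=F ⇒ q4: vacuous ✓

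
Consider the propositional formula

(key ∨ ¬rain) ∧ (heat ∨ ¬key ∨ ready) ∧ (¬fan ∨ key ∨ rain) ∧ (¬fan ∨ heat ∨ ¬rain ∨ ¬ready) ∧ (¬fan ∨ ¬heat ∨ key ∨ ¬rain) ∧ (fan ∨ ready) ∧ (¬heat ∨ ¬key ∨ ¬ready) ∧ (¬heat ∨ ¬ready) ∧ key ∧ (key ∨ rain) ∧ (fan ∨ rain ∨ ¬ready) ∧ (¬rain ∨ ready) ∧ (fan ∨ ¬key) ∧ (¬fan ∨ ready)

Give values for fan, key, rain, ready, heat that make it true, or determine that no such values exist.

Unit clause (key) forces key = True.
In (fan ∨ ¬key) only fan is left, so fan = True.
In (¬fan ∨ ready) only ready is left, so ready = True.
In (¬heat ∨ ¬key ∨ ¬ready) only ¬heat is left, so heat = False.
In (¬fan ∨ heat ∨ ¬rain ∨ ¬ready) only ¬rain is left, so rain = False.
All clauses satisfied.

fan = True; key = True; rain = False; ready = True; heat = False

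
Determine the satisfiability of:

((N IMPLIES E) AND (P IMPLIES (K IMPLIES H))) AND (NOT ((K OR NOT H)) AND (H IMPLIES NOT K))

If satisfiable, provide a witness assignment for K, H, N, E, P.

K = False, H = True, N = True, E = True, P = True

  (N IMPLIES E) AND (P IMPLIES (K IMPLIES H)) = True
    N IMPLIES E = True
    P IMPLIES (K IMPLIES H) = True
      K IMPLIES H = True
  NOT ((K OR NOT H)) AND (H IMPLIES NOT K) = True
    NOT ((K OR NOT H)) = True
      K OR NOT H = False
        NOT H = False
    H IMPLIES NOT K = True
      NOT K = True
Both conjuncts True, so the formula holds.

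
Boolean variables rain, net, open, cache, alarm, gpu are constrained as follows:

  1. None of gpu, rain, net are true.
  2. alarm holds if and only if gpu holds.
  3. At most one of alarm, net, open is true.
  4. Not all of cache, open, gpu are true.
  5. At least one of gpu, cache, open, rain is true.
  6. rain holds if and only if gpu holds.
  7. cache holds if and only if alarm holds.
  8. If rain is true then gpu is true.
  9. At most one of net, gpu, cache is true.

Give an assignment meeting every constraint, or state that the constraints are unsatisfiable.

rain: False, net: False, open: True, cache: False, alarm: False, gpu: False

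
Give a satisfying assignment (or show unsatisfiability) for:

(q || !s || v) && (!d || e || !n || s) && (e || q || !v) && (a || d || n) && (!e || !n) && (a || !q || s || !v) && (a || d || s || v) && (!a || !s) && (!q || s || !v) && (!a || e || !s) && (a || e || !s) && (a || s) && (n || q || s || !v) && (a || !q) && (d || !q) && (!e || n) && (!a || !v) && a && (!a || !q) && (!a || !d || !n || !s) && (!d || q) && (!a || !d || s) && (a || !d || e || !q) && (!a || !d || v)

d = False, a = True, s = False, v = False, e = False, q = False, n = False

Unit clause (a) forces a = True.
In (!a || !q) only !q is left, so q = False.
In (!d || q) only !d is left, so d = False.
In (!a || !s) only !s is left, so s = False.
In (!a || !v) only !v is left, so v = False.
Try e = True:
  (!e || !n) forces n = False.
  clause (!e || n) is falsified — backtrack.
So e = False.
Set n = False.
All clauses satisfied.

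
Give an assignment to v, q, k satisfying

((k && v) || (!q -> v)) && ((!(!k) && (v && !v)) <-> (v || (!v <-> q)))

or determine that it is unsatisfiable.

Unsatisfiable — no assignment works.

Case v = True: the conjunct (!(!k) && (v && !v)) <-> (v || (!v <-> q)) becomes (!(!k) && False) <-> (True || !q) = False.
Case v = False: the formula simplifies to q && !q.
  q = True: the conjunct !q is False.
  q = False: the conjunct q is False.
Both cases fail — unsatisfiable.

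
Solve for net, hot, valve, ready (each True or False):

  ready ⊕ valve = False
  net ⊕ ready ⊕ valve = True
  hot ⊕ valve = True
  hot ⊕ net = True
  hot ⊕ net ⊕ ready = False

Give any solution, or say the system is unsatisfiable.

net=T, hot=F, valve=T, ready=T

ready ⊕ valve = T ⊕ T = False ✓
net ⊕ ready ⊕ valve = T ⊕ T ⊕ T = True ✓
hot ⊕ valve = F ⊕ T = True ✓
hot ⊕ net = F ⊕ T = True ✓
hot ⊕ net ⊕ ready = F ⊕ T ⊕ T = False ✓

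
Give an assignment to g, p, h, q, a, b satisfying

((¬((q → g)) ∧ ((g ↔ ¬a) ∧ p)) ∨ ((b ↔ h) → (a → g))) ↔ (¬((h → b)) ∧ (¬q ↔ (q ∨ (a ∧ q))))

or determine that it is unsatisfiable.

g = False, p = True, h = False, q = False, a = True, b = False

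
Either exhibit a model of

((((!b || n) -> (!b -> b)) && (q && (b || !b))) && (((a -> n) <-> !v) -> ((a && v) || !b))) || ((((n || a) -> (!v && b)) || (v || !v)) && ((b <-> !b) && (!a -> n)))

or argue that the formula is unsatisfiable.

n = True, q = True, a = True, b = True, v = True

  ((((!b || n) -> (!b -> b)) && (q && (b || !b))) && (((a -> n) <-> !v) -> ((a && v) || !b))) || ((((n || a) -> (!v && b)) || (v || !v)) && ((b <-> !b) && (!a -> n))) = True
    (((!b || n) -> (!b -> b)) && (q && (b || !b))) && (((a -> n) <-> !v) -> ((a && v) || !b)) = True
      ((!b || n) -> (!b -> b)) && (q && (b || !b)) = True
        (!b || n) -> (!b -> b) = True
          !b || n = True
            !b = False
          !b -> b = True
            !b = False
        q && (b || !b) = True
          b || !b = True
            !b = False
      ((a -> n) <-> !v) -> ((a && v) || !b) = True
        (a -> n) <-> !v = False
          a -> n = True
          !v = False
        (a && v) || !b = True
          a && v = True
          !b = False
    (((n || a) -> (!v && b)) || (v || !v)) && ((b <-> !b) && (!a -> n)) = False
      ((n || a) -> (!v && b)) || (v || !v) = True
        (n || a) -> (!v && b) = False
          n || a = True
          !v && b = False
            !v = False
        v || !v = True
          !v = False
      (b <-> !b) && (!a -> n) = False
        b <-> !b = False
          !b = False
        !a -> n = True
          !a = False
The formula evaluates to True.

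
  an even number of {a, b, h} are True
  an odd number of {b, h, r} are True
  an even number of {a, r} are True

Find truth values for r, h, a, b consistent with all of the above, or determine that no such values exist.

Adding constraints 1, 2, 3 mod 2: every variable appears an even number of times on the left, so the left side is 0.
But the right sides sum to 1 (mod 2). 0 ≠ 1 — the system is inconsistent.

The formula is unsatisfiable.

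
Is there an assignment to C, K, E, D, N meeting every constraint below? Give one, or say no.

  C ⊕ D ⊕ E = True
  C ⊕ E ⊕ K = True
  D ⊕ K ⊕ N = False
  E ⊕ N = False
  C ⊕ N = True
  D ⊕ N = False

C = True, K = False, E = False, D = False, N = False

C ⊕ D ⊕ E = T ⊕ F ⊕ F = True ✓
C ⊕ E ⊕ K = T ⊕ F ⊕ F = True ✓
D ⊕ K ⊕ N = F ⊕ F ⊕ F = False ✓
E ⊕ N = F ⊕ F = False ✓
C ⊕ N = T ⊕ F = True ✓
D ⊕ N = F ⊕ F = False ✓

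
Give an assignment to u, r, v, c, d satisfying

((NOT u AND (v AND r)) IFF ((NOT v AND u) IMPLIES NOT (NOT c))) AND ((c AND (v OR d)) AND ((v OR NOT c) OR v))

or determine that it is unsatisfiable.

u = False, r = True, v = True, c = True, d = False

  (NOT u AND (v AND r)) IFF ((NOT v AND u) IMPLIES NOT (NOT c)) = True
    NOT u AND (v AND r) = True
      NOT u = True
      v AND r = True
    (NOT v AND u) IMPLIES NOT (NOT c) = True
      NOT v AND u = False
        NOT v = False
      NOT (NOT c) = True
        NOT c = False
  (c AND (v OR d)) AND ((v OR NOT c) OR v) = True
    c AND (v OR d) = True
      v OR d = True
    (v OR NOT c) OR v = True
      v OR NOT c = True
        NOT c = False
Both conjuncts True, so the formula holds.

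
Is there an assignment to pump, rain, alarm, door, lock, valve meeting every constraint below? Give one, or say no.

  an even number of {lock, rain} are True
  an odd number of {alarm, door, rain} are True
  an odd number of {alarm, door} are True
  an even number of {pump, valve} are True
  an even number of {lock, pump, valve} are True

pump = True; rain = False; alarm = True; door = False; lock = False; valve = True

{lock, rain}: 0 true → even ✓
{alarm, door, rain}: 1 true → odd ✓
{alarm, door}: 1 true → odd ✓
{pump, valve}: 2 true → even ✓
{lock, pump, valve}: 2 true → even ✓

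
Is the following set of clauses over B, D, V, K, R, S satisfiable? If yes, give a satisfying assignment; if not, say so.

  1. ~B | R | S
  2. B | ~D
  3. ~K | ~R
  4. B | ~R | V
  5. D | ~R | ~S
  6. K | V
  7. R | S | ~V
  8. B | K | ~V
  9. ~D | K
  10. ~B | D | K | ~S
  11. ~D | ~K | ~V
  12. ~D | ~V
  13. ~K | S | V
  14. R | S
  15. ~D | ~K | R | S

B = True; D = False; V = True; K = True; R = False; S = True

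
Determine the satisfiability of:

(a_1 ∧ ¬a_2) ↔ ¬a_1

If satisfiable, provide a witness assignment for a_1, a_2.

a_1: True, a_2: True

  (a_1 ∧ ¬a_2) ↔ ¬a_1 = True
    a_1 ∧ ¬a_2 = False
      ¬a_2 = False
    ¬a_1 = False
The formula evaluates to True.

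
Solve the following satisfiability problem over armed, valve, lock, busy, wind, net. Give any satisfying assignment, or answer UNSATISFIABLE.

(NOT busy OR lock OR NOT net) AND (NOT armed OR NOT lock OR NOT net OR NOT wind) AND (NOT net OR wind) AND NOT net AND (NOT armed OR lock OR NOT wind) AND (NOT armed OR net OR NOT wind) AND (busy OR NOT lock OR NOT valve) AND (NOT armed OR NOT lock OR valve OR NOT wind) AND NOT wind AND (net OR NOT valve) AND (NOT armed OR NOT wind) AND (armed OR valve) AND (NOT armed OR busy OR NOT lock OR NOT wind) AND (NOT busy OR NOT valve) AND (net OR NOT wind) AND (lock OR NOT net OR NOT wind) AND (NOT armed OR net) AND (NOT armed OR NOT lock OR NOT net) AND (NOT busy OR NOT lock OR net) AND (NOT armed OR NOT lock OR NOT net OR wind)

Case wind = True:
  Clause (NOT wind) is falsified — contradiction.
Case wind = False:
  (NOT net OR wind) forces net = False.
  (net OR NOT valve) forces valve = False.
  (armed OR valve) forces armed = True.
  Clause (NOT armed OR net) is falsified — contradiction.
Both cases fail, so the formula is unsatisfiable.

No satisfying assignment exists.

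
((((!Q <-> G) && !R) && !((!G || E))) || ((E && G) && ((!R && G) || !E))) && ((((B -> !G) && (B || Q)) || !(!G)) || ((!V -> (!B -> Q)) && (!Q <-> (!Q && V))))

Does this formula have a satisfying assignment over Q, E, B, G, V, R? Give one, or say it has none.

Q = False, E = False, B = False, G = True, V = True, R = False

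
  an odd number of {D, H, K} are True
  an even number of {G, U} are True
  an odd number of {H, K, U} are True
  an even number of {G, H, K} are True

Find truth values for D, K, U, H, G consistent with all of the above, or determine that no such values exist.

Adding constraints 2, 3, 4 mod 2: every variable appears an even number of times on the left, so the left side is 0.
But the right sides sum to 1 (mod 2). 0 ≠ 1 — the system is inconsistent.

Unsatisfiable — no assignment works.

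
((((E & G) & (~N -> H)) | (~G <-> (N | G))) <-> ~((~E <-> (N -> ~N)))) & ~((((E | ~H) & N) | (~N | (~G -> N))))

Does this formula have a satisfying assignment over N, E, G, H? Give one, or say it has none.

UNSATISFIABLE

The conjunct ~((((E | ~H) & N) | (~N | (~G -> N)))) is unsatisfiable on its own:
  N = True: this becomes ~(((E | ~H) | True)) = False.
  N = False: this becomes ~((False | True)) = False.
So the whole conjunction is unsatisfiable.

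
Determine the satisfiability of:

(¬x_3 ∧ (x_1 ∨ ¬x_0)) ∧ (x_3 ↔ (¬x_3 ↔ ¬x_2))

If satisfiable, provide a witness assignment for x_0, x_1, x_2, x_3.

x_0: False; x_1: False; x_2: True; x_3: False

  ¬x_3 ∧ (x_1 ∨ ¬x_0) = True
    ¬x_3 = True
    x_1 ∨ ¬x_0 = True
      ¬x_0 = True
  x_3 ↔ (¬x_3 ↔ ¬x_2) = True
    ¬x_3 ↔ ¬x_2 = False
      ¬x_3 = True
      ¬x_2 = False
Both conjuncts True, so the formula holds.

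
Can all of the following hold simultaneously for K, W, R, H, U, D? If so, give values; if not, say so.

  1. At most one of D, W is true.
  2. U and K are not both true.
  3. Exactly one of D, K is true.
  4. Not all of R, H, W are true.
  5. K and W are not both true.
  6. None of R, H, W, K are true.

K: False, W: False, R: False, H: False, U: False, D: True

  (1) {D, W}: 1 true — at most one ✓
  (2) U=F, K=F — not both ✓
  (3) {D, K}: 1 true — exactly one ✓
  (4) {R, H, W}: 0/3 true — not all ✓
  (5) K=F, W=F — not both ✓
  (6) {R, H, W, K}: 0 true — none ✓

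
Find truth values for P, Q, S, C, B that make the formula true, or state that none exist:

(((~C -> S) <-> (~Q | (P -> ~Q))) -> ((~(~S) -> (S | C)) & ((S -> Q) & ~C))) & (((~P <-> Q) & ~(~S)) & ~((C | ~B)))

P = False, Q = True, S = True, C = False, B = True

  ((~C -> S) <-> (~Q | (P -> ~Q))) -> ((~(~S) -> (S | C)) & ((S -> Q) & ~C)) = True
    (~C -> S) <-> (~Q | (P -> ~Q)) = True
      ~C -> S = True
        ~C = True
      ~Q | (P -> ~Q) = True
        ~Q = False
        P -> ~Q = True
          ~Q = False
    (~(~S) -> (S | C)) & ((S -> Q) & ~C) = True
      ~(~S) -> (S | C) = True
        ~(~S) = True
          ~S = False
        S | C = True
      (S -> Q) & ~C = True
        S -> Q = True
        ~C = True
  ((~P <-> Q) & ~(~S)) & ~((C | ~B)) = True
    (~P <-> Q) & ~(~S) = True
      ~P <-> Q = True
        ~P = True
      ~(~S) = True
        ~S = False
    ~((C | ~B)) = True
      C | ~B = False
        ~B = False
Both conjuncts True, so the formula holds.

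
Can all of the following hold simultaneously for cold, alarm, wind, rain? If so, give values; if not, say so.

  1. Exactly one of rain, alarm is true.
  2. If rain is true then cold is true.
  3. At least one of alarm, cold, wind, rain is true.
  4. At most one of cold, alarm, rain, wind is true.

cold = False, alarm = True, wind = False, rain = False

  (1) {rain, alarm}: 1 true — exactly one ✓
  (2) rain=F ⇒ cold: vacuous ✓
  (3) {alarm, cold, wind, rain}: 1 true — at least one ✓
  (4) {cold, alarm, rain, wind}: 1 true — at most one ✓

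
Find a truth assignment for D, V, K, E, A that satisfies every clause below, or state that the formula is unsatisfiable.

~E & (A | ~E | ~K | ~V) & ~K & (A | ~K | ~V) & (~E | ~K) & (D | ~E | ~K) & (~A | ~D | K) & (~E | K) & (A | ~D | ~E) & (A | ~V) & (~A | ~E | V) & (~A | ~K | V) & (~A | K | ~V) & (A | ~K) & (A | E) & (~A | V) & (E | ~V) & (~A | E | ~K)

Unsatisfiable — no assignment works.

Case V = True:
  (~E) forces E = False.
  Clause (E | ~V) is falsified — contradiction.
Case V = False:
  (~E) forces E = False.
  (~K) forces K = False.
  (A | E) forces A = True.
  Clause (~A | V) is falsified — contradiction.
Both cases fail, so the formula is unsatisfiable.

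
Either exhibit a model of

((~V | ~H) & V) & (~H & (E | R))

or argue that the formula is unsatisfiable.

V: True, R: True, E: True, H: False

  (~V | ~H) & V = True
    ~V | ~H = True
      ~V = False
      ~H = True
  ~H & (E | R) = True
    ~H = True
    E | R = True
Both conjuncts True, so the formula holds.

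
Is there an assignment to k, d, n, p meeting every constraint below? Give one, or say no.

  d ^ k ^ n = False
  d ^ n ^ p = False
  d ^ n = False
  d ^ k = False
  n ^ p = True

Unsatisfiable — no assignment works.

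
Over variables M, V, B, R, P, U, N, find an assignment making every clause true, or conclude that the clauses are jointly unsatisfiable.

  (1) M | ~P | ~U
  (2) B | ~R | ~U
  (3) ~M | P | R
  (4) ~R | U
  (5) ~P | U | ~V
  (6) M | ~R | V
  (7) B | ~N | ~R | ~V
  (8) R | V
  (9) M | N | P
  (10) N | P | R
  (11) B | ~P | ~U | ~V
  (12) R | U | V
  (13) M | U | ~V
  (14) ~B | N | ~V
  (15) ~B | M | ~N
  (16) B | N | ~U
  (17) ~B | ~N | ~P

M = True; V = False; B = True; R = True; P = False; U = True; N = True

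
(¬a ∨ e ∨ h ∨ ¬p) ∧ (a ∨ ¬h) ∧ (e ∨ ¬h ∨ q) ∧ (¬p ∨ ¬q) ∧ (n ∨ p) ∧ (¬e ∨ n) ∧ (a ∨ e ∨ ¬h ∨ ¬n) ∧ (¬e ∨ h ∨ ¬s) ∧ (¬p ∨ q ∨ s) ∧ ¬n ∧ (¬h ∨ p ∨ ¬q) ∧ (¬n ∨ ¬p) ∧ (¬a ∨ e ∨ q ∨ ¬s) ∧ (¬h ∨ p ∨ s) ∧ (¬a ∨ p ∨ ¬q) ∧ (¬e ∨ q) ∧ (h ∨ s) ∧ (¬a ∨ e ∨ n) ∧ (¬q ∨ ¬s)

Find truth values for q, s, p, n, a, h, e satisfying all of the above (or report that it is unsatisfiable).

q = False, s = True, p = True, n = False, a = False, h = False, e = False

Unit clause (¬n) forces n = False.
In (n ∨ p) only p is left, so p = True.
In (¬e ∨ n) only ¬e is left, so e = False.
In (¬a ∨ e ∨ n) only ¬a is left, so a = False.
In (a ∨ ¬h) only ¬h is left, so h = False.
In (¬p ∨ ¬q) only ¬q is left, so q = False.
In (¬p ∨ q ∨ s) only s is left, so s = True.
All clauses satisfied.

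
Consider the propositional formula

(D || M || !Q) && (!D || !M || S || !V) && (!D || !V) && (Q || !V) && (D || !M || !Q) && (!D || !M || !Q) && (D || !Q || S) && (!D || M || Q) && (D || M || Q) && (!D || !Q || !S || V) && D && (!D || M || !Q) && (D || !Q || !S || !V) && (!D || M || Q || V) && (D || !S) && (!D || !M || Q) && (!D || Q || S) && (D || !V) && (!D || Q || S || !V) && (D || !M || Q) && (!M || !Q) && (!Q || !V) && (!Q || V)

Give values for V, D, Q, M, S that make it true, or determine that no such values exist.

The formula is unsatisfiable.

Case D = True:
  (!D || !V) forces V = False.
  (!Q || V) forces Q = False.
  (!D || M || Q) forces M = True.
  Clause (!D || !M || Q) is falsified — contradiction.
Case D = False:
  Clause (D) is falsified — contradiction.
Both cases fail, so the formula is unsatisfiable.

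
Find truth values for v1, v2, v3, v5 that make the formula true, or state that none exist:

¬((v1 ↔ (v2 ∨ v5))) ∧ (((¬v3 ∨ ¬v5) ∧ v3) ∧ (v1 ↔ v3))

v1: True; v2: False; v3: True; v5: False

  ¬((v1 ↔ (v2 ∨ v5))) = True
    v1 ↔ (v2 ∨ v5) = False
      v2 ∨ v5 = False
  ((¬v3 ∨ ¬v5) ∧ v3) ∧ (v1 ↔ v3) = True
    (¬v3 ∨ ¬v5) ∧ v3 = True
      ¬v3 ∨ ¬v5 = True
        ¬v3 = False
        ¬v5 = True
    v1 ↔ v3 = True
Both conjuncts True, so the formula holds.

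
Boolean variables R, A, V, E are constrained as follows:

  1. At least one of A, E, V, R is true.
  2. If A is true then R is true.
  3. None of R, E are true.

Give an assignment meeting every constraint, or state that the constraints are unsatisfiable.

R: False, A: False, V: True, E: False

  (1) {A, E, V, R}: 1 true — at least one ✓
  (2) A=F ⇒ R: vacuous ✓
  (3) {R, E}: 0 true — none ✓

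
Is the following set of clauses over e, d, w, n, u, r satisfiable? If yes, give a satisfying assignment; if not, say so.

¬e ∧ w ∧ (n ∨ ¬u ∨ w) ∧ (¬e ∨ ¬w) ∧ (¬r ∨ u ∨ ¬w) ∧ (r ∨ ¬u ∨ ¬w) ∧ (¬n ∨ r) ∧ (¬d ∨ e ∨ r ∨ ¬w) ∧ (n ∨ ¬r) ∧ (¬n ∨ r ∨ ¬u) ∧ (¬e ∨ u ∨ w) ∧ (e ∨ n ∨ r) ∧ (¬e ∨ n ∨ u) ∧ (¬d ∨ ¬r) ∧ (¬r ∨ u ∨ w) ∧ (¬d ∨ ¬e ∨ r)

e: False; d: False; w: True; n: True; u: True; r: True

Unit clause (¬e) forces e = False.
Unit clause (w) forces w = True.
Try d = True:
  (¬d ∨ e ∨ r ∨ ¬w) forces r = True.
  clause (¬d ∨ ¬r) is falsified — backtrack.
So d = False.
Set n = True.
  then (¬n ∨ r) forces r = True.
  then (¬r ∨ u ∨ ¬w) forces u = True.
All clauses satisfied.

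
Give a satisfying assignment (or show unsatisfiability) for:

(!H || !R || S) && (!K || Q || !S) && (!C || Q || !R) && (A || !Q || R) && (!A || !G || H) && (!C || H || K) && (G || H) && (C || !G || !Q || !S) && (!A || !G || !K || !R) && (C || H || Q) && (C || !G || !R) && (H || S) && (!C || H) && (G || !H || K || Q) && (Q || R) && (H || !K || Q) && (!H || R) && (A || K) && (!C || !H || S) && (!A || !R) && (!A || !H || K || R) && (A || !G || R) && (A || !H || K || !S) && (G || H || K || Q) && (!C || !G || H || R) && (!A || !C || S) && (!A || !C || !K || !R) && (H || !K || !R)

G = False; H = True; Q = True; K = True; A = False; C = True; R = True; S = True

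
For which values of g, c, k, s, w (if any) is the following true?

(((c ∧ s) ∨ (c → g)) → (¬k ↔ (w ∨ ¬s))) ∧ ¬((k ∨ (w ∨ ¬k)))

The conjunct ¬((k ∨ (w ∨ ¬k))) is unsatisfiable on its own:
  k=F, w=F: evaluates to False.
  k=F, w=T: evaluates to False.
  k=T, w=F: evaluates to False.
  k=T, w=T: evaluates to False.
So the whole conjunction is unsatisfiable.

Unsatisfiable — no assignment works.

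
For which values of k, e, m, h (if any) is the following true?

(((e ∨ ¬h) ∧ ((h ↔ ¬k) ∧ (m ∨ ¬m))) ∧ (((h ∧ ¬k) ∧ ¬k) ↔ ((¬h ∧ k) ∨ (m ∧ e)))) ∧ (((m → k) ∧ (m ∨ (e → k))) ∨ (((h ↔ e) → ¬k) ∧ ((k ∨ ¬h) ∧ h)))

Case k = True: the formula simplifies to ((e ∨ ¬h) ∧ (¬h ∧ (m ∨ ¬m))) ∧ ¬((¬h ∨ (m ∧ e))).
  h = True: the conjunct ¬h is False.
  h = False: the conjunct ¬((¬h ∨ (m ∧ e))) becomes ¬((True ∨ (m ∧ e))) = False.
Case k = False: the formula simplifies to (((e ∨ ¬h) ∧ (h ∧ (m ∨ ¬m))) ∧ (h ↔ (m ∧ e))) ∧ ((¬m ∧ (m ∨ ¬e)) ∨ (¬h ∧ h)).
  h = True: simplifies to ((e ∧ (m ∨ ¬m)) ∧ (m ∧ e)) ∧ (¬m ∧ (m ∨ ¬e)).
    m = True: the conjunct ¬m is False.
    m = False: the conjunct m is False.
  h = False: the conjunct h is False.
Both cases fail — unsatisfiable.

The formula is unsatisfiable.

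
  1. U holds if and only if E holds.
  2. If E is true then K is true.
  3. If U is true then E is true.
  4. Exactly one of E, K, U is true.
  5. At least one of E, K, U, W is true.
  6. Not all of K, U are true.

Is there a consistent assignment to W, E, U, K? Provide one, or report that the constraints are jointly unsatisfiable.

W=T, E=F, U=F, K=T

  (1) U=F, E=F — same ✓
  (2) E=F ⇒ K: vacuous ✓
  (3) U=F ⇒ E: vacuous ✓
  (4) {E, K, U}: 1 true — exactly one ✓
  (5) {E, K, U, W}: 2 true — at least one ✓
  (6) {K, U}: 1/2 true — not all ✓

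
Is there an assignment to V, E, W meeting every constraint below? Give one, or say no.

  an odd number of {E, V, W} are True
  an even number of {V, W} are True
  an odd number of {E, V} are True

V=F; E=T; W=F

{E, V, W}: 1 true → odd ✓
{V, W}: 0 true → even ✓
{E, V}: 1 true → odd ✓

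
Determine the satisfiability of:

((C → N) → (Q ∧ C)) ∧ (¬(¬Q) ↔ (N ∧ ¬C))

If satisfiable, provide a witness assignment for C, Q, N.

C = True, Q = False, N = False

  (C → N) → (Q ∧ C) = True
    C → N = False
    Q ∧ C = False
  ¬(¬Q) ↔ (N ∧ ¬C) = True
    ¬(¬Q) = False
      ¬Q = True
    N ∧ ¬C = False
      ¬C = False
Both conjuncts True, so the formula holds.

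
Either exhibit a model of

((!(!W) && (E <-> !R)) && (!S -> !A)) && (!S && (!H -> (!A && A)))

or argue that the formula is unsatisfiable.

S: False, A: False, E: False, R: True, W: True, H: True

  (!(!W) && (E <-> !R)) && (!S -> !A) = True
    !(!W) && (E <-> !R) = True
      !(!W) = True
        !W = False
      E <-> !R = True
        !R = False
    !S -> !A = True
      !S = True
      !A = True
  !S && (!H -> (!A && A)) = True
    !S = True
    !H -> (!A && A) = True
      !H = False
      !A && A = False
        !A = True
Both conjuncts True, so the formula holds.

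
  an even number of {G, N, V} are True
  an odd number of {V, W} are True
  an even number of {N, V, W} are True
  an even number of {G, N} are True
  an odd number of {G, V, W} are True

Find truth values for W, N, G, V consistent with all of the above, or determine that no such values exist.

No satisfying assignment exists.

Adding constraints 3, 4, 5 mod 2: every variable appears an even number of times on the left, so the left side is 0.
But the right sides sum to 1 (mod 2). 0 ≠ 1 — the system is inconsistent.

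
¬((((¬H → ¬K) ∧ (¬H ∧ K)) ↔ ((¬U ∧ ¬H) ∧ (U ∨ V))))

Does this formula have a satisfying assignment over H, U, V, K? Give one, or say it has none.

H: False; U: False; V: True; K: True

  ¬((((¬H → ¬K) ∧ (¬H ∧ K)) ↔ ((¬U ∧ ¬H) ∧ (U ∨ V)))) = True
    ((¬H → ¬K) ∧ (¬H ∧ K)) ↔ ((¬U ∧ ¬H) ∧ (U ∨ V)) = False
      (¬H → ¬K) ∧ (¬H ∧ K) = False
        ¬H → ¬K = False
          ¬H = True
          ¬K = False
        ¬H ∧ K = True
          ¬H = True
      (¬U ∧ ¬H) ∧ (U ∨ V) = True
        ¬U ∧ ¬H = True
          ¬U = True
          ¬H = True
        U ∨ V = True
The formula evaluates to True.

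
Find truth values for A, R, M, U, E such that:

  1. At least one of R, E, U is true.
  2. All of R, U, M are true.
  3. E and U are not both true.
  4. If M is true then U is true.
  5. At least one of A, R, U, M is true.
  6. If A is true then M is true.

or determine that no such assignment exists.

A = True; R = True; M = True; U = True; E = False

  (1) {R, E, U}: 2 true — at least one ✓
  (2) {R, U, M}: all 3 true ✓
  (3) E=F, U=T — not both ✓
  (4) M=T ⇒ U: T ✓
  (5) {A, R, U, M}: 4 true — at least one ✓
  (6) A=T ⇒ M: T ✓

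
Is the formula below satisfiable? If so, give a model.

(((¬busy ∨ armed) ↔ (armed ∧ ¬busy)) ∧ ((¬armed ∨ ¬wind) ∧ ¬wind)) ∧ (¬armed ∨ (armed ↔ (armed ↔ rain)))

rain = True, armed = True, wind = False, busy = False

  ((¬busy ∨ armed) ↔ (armed ∧ ¬busy)) ∧ ((¬armed ∨ ¬wind) ∧ ¬wind) = True
    (¬busy ∨ armed) ↔ (armed ∧ ¬busy) = True
      ¬busy ∨ armed = True
        ¬busy = True
      armed ∧ ¬busy = True
        ¬busy = True
    (¬armed ∨ ¬wind) ∧ ¬wind = True
      ¬armed ∨ ¬wind = True
        ¬armed = False
        ¬wind = True
      ¬wind = True
  ¬armed ∨ (armed ↔ (armed ↔ rain)) = True
    ¬armed = False
    armed ↔ (armed ↔ rain) = True
      armed ↔ rain = True
Both conjuncts True, so the formula holds.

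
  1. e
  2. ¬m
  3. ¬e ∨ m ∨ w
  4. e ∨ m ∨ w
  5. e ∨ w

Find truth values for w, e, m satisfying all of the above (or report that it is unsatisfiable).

w=T, e=T, m=F

Unit clause (e) forces e = True.
Unit clause (¬m) forces m = False.
In (¬e ∨ m ∨ w) only w is left, so w = True.
Check each clause:
  (e): e holds.
  (¬m): ¬m holds.
  (¬e ∨ m ∨ w): w holds.
  (e ∨ m ∨ w): e holds.
  (e ∨ w): e holds.
All clauses satisfied.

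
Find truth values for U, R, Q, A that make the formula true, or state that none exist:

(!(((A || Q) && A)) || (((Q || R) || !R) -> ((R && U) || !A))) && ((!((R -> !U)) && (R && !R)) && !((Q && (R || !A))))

Case R = True: the conjunct !R is False.
Case R = False: the conjunct !((R -> !U)) becomes !((False -> !U)) = False.
Both cases fail — unsatisfiable.

The formula is unsatisfiable.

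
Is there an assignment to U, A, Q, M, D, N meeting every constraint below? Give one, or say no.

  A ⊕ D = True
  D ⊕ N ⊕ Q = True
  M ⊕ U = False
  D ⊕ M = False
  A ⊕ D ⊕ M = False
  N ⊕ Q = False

U = True, A = False, Q = True, M = True, D = True, N = True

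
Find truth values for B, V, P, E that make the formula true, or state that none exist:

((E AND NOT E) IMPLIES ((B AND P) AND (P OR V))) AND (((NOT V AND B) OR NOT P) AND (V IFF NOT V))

The conjunct V IFF NOT V is unsatisfiable on its own:
  V=F: evaluates to False.
  V=T: evaluates to False.
So the whole conjunction is unsatisfiable.

Unsatisfiable — no assignment works.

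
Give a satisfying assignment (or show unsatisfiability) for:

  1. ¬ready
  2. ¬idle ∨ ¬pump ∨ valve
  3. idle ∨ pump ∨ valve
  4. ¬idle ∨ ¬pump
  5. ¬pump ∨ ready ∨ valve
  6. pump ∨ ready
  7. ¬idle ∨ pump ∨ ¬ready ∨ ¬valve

pump=T, ready=F, idle=F, valve=T

Unit clause (¬ready) forces ready = False.
In (pump ∨ ready) only pump is left, so pump = True.
In (¬idle ∨ ¬pump) only ¬idle is left, so idle = False.
In (¬pump ∨ ready ∨ valve) only valve is left, so valve = True.
Check each clause:
  (¬ready): ¬ready holds.
  (¬idle ∨ ¬pump ∨ valve): ¬idle holds.
  (idle ∨ pump ∨ valve): pump holds.
  (¬idle ∨ ¬pump): ¬idle holds.
  (¬pump ∨ ready ∨ valve): valve holds.
  (pump ∨ ready): pump holds.
  (¬idle ∨ pump ∨ ¬ready ∨ ¬valve): ¬idle holds.
All clauses satisfied.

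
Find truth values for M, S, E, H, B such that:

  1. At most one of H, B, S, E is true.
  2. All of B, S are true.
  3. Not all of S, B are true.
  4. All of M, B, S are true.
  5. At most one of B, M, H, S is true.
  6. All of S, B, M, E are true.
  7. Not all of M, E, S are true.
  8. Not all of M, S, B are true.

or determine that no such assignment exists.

Case M = True:
  (2) forces B = True.
  Constraint (5) is violated (B=T, M=T) — contradiction.
Case M = False:
  Constraint (4) is violated (M=F) — contradiction.
Both cases fail — unsatisfiable.

No satisfying assignment exists.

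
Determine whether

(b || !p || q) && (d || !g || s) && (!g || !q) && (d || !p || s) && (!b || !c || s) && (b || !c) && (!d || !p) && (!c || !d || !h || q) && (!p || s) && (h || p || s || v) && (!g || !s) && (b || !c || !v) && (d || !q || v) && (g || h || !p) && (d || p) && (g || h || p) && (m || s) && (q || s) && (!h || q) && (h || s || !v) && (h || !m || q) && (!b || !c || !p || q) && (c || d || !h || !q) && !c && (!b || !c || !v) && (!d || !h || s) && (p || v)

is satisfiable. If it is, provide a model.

Unit clause (!c) forces c = False.
Set m = False.
  then (m || s) forces s = True.
  then (!g || !s) forces g = False.
Set v = True.
Set b = True.
Set h = True.
  then (!h || q) forces q = True.
  then (c || d || !h || !q) forces d = True.
  then (!d || !p) forces p = False.
All clauses satisfied.

c: False, m: False, v: True, b: True, h: True, q: True, s: True, p: False, d: True, g: False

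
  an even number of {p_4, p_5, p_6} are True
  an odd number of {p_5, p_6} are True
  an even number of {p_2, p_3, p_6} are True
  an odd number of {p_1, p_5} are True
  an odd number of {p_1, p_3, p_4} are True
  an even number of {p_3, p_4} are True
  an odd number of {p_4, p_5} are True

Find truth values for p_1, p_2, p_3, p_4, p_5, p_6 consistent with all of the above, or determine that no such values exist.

p_1 = True, p_2 = False, p_3 = True, p_4 = True, p_5 = False, p_6 = True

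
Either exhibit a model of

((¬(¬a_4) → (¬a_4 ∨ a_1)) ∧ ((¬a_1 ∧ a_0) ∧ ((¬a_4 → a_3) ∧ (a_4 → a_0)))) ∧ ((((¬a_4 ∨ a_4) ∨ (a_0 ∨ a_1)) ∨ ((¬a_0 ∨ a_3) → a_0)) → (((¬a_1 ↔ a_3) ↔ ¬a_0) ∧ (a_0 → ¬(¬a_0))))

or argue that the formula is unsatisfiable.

Case a_0 = True: the formula simplifies to ((¬(¬a_4) → (¬a_4 ∨ a_1)) ∧ (¬a_1 ∧ (¬a_4 → a_3))) ∧ ¬((¬a_1 ↔ a_3)).
  a_1 = True: the conjunct ¬a_1 is False.
  a_1 = False: simplifies to ((¬(¬a_4) → ¬a_4) ∧ (¬a_4 → a_3)) ∧ ¬a_3.
    a_4 = True: the conjunct ¬(¬a_4) → ¬a_4 becomes ¬False → ¬True = False.
    a_4 = False: simplifies to a_3 ∧ ¬a_3.
      a_3 = True: the conjunct ¬a_3 is False.
      a_3 = False: the conjunct a_3 is False.
Case a_0 = False: the conjunct a_0 is False.
Both cases fail — unsatisfiable.

Unsatisfiable — no assignment works.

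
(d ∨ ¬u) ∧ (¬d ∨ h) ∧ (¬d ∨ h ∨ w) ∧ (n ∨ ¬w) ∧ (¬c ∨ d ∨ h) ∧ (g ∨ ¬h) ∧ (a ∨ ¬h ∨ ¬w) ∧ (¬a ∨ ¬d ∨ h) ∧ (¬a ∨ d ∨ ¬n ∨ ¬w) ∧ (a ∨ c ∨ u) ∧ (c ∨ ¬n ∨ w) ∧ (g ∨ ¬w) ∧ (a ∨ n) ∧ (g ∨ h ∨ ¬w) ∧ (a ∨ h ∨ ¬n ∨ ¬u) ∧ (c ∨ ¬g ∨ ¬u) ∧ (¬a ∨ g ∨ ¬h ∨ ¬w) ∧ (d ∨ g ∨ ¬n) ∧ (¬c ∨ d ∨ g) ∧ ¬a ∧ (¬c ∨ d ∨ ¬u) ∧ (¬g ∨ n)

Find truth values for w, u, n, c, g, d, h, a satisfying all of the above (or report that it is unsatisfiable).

w=F, u=F, n=T, c=T, g=T, d=F, h=T, a=F

Unit clause (¬a) forces a = False.
In (a ∨ n) only n is left, so n = True.
Try w = True:
  (a ∨ ¬h ∨ ¬w) forces h = False.
  (¬d ∨ h) forces d = False.
  (d ∨ ¬u) forces u = False.
  (¬c ∨ d ∨ h) forces c = False.
  clause (a ∨ c ∨ u) is falsified — backtrack.
So w = False.
  then (c ∨ ¬n ∨ w) forces c = True.
Set u = False.
Try g = False:
  (g ∨ ¬h) forces h = False.
  (¬d ∨ h) forces d = False.
  clause (¬c ∨ d ∨ h) is falsified — backtrack.
So g = True.
Set d = False.
  then (¬c ∨ d ∨ h) forces h = True.
All clauses satisfied.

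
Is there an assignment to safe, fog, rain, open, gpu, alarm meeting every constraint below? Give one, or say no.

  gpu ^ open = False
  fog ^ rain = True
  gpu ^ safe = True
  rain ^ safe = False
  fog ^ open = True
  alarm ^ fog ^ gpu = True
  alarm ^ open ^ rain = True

Adding constraints 1, 2, 3, 4, 5 mod 2: every variable appears an even number of times on the left, so the left side is 0.
But the right sides sum to 1 (mod 2). 0 ≠ 1 — the system is inconsistent.

Unsatisfiable — no assignment works.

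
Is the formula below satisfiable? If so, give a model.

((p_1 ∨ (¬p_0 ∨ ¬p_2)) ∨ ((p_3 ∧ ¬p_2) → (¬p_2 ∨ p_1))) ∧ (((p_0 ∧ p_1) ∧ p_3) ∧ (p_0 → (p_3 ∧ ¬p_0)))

Case p_0 = True: the conjunct p_0 → (p_3 ∧ ¬p_0) becomes True → (p_3 ∧ False) = False.
Case p_0 = False: the conjunct p_0 is False.
Both cases fail — unsatisfiable.

Unsatisfiable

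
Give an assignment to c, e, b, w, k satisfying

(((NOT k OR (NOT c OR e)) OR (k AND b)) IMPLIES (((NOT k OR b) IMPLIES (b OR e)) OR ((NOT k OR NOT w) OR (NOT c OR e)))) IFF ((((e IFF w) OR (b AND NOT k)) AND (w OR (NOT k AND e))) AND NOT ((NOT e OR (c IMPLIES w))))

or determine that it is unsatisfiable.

c=T, e=T, b=T, w=F, k=F

  (((NOT k OR (NOT c OR e)) OR (k AND b)) IMPLIES (((NOT k OR b) IMPLIES (b OR e)) OR ((NOT k OR NOT w) OR (NOT c OR e)))) IFF ((((e IFF w) OR (b AND NOT k)) AND (w OR (NOT k AND e))) AND NOT ((NOT e OR (c IMPLIES w)))) = True
    ((NOT k OR (NOT c OR e)) OR (k AND b)) IMPLIES (((NOT k OR b) IMPLIES (b OR e)) OR ((NOT k OR NOT w) OR (NOT c OR e))) = True
      (NOT k OR (NOT c OR e)) OR (k AND b) = True
        NOT k OR (NOT c OR e) = True
          NOT k = True
          NOT c OR e = True
            NOT c = False
        k AND b = False
      ((NOT k OR b) IMPLIES (b OR e)) OR ((NOT k OR NOT w) OR (NOT c OR e)) = True
        (NOT k OR b) IMPLIES (b OR e) = True
          NOT k OR b = True
            NOT k = True
          b OR e = True
        (NOT k OR NOT w) OR (NOT c OR e) = True
          NOT k OR NOT w = True
            NOT k = True
            NOT w = True
          NOT c OR e = True
            NOT c = False
    (((e IFF w) OR (b AND NOT k)) AND (w OR (NOT k AND e))) AND NOT ((NOT e OR (c IMPLIES w))) = True
      ((e IFF w) OR (b AND NOT k)) AND (w OR (NOT k AND e)) = True
        (e IFF w) OR (b AND NOT k) = True
          e IFF w = False
          b AND NOT k = True
            NOT k = True
        w OR (NOT k AND e) = True
          NOT k AND e = True
            NOT k = True
      NOT ((NOT e OR (c IMPLIES w))) = True
        NOT e OR (c IMPLIES w) = False
          NOT e = False
          c IMPLIES w = False
The formula evaluates to True.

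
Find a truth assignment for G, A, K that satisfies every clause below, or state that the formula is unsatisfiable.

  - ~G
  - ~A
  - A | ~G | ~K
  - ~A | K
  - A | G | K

G: False; A: False; K: True

Unit clause (~G) forces G = False.
Unit clause (~A) forces A = False.
In (A | G | K) only K is left, so K = True.
All clauses satisfied.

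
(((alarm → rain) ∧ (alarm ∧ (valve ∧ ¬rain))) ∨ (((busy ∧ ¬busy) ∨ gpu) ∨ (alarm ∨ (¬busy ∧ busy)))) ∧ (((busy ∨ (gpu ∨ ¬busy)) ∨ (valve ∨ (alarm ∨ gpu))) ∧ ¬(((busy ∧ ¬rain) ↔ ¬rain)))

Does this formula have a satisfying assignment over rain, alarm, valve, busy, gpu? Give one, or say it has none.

rain = False, alarm = True, valve = False, busy = False, gpu = False

  ((alarm → rain) ∧ (alarm ∧ (valve ∧ ¬rain))) ∨ (((busy ∧ ¬busy) ∨ gpu) ∨ (alarm ∨ (¬busy ∧ busy))) = True
    (alarm → rain) ∧ (alarm ∧ (valve ∧ ¬rain)) = False
      alarm → rain = False
      alarm ∧ (valve ∧ ¬rain) = False
        valve ∧ ¬rain = False
          ¬rain = True
    ((busy ∧ ¬busy) ∨ gpu) ∨ (alarm ∨ (¬busy ∧ busy)) = True
      (busy ∧ ¬busy) ∨ gpu = False
        busy ∧ ¬busy = False
          ¬busy = True
      alarm ∨ (¬busy ∧ busy) = True
        ¬busy ∧ busy = False
          ¬busy = True
  ((busy ∨ (gpu ∨ ¬busy)) ∨ (valve ∨ (alarm ∨ gpu))) ∧ ¬(((busy ∧ ¬rain) ↔ ¬rain)) = True
    (busy ∨ (gpu ∨ ¬busy)) ∨ (valve ∨ (alarm ∨ gpu)) = True
      busy ∨ (gpu ∨ ¬busy) = True
        gpu ∨ ¬busy = True
          ¬busy = True
      valve ∨ (alarm ∨ gpu) = True
        alarm ∨ gpu = True
    ¬(((busy ∧ ¬rain) ↔ ¬rain)) = True
      (busy ∧ ¬rain) ↔ ¬rain = False
        busy ∧ ¬rain = False
          ¬rain = True
        ¬rain = True
Both conjuncts True, so the formula holds.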